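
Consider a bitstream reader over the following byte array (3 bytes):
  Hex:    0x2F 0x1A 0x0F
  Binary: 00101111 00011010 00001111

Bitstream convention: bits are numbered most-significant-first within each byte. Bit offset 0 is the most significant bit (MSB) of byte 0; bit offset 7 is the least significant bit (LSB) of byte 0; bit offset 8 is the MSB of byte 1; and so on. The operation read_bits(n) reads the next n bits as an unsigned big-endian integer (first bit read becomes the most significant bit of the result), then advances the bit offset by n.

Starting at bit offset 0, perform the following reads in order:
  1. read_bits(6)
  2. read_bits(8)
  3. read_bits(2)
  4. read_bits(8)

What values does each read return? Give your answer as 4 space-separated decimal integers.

Answer: 11 198 2 15

Derivation:
Read 1: bits[0:6] width=6 -> value=11 (bin 001011); offset now 6 = byte 0 bit 6; 18 bits remain
Read 2: bits[6:14] width=8 -> value=198 (bin 11000110); offset now 14 = byte 1 bit 6; 10 bits remain
Read 3: bits[14:16] width=2 -> value=2 (bin 10); offset now 16 = byte 2 bit 0; 8 bits remain
Read 4: bits[16:24] width=8 -> value=15 (bin 00001111); offset now 24 = byte 3 bit 0; 0 bits remain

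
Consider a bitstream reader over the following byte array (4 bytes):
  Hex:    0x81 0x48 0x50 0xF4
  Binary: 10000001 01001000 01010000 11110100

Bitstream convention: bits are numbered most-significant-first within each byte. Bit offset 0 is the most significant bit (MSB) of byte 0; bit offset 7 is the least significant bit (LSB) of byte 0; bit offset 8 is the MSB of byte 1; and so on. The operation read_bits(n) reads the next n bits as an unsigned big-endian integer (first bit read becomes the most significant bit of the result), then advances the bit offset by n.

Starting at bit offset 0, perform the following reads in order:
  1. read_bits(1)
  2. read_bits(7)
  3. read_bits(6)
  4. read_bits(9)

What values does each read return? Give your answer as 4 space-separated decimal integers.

Answer: 1 1 18 40

Derivation:
Read 1: bits[0:1] width=1 -> value=1 (bin 1); offset now 1 = byte 0 bit 1; 31 bits remain
Read 2: bits[1:8] width=7 -> value=1 (bin 0000001); offset now 8 = byte 1 bit 0; 24 bits remain
Read 3: bits[8:14] width=6 -> value=18 (bin 010010); offset now 14 = byte 1 bit 6; 18 bits remain
Read 4: bits[14:23] width=9 -> value=40 (bin 000101000); offset now 23 = byte 2 bit 7; 9 bits remain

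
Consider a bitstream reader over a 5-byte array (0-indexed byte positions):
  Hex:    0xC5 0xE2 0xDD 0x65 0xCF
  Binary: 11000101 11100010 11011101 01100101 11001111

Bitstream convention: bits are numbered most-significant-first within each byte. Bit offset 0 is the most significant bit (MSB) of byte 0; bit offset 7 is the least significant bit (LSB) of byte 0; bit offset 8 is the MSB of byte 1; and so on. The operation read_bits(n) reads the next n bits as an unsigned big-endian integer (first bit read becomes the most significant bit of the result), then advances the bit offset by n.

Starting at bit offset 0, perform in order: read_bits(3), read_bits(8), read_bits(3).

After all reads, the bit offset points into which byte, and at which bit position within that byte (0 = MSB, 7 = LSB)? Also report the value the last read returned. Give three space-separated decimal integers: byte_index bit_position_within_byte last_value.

Read 1: bits[0:3] width=3 -> value=6 (bin 110); offset now 3 = byte 0 bit 3; 37 bits remain
Read 2: bits[3:11] width=8 -> value=47 (bin 00101111); offset now 11 = byte 1 bit 3; 29 bits remain
Read 3: bits[11:14] width=3 -> value=0 (bin 000); offset now 14 = byte 1 bit 6; 26 bits remain

Answer: 1 6 0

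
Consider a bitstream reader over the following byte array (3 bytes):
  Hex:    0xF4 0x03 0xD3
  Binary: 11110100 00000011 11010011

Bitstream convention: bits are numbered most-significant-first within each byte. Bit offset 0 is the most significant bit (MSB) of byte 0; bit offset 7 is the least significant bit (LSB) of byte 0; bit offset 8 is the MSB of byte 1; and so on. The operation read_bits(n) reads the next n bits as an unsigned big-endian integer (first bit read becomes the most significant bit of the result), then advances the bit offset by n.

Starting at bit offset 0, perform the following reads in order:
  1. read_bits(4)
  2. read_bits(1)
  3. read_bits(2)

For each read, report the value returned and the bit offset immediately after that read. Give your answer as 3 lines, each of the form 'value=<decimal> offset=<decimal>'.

Answer: value=15 offset=4
value=0 offset=5
value=2 offset=7

Derivation:
Read 1: bits[0:4] width=4 -> value=15 (bin 1111); offset now 4 = byte 0 bit 4; 20 bits remain
Read 2: bits[4:5] width=1 -> value=0 (bin 0); offset now 5 = byte 0 bit 5; 19 bits remain
Read 3: bits[5:7] width=2 -> value=2 (bin 10); offset now 7 = byte 0 bit 7; 17 bits remain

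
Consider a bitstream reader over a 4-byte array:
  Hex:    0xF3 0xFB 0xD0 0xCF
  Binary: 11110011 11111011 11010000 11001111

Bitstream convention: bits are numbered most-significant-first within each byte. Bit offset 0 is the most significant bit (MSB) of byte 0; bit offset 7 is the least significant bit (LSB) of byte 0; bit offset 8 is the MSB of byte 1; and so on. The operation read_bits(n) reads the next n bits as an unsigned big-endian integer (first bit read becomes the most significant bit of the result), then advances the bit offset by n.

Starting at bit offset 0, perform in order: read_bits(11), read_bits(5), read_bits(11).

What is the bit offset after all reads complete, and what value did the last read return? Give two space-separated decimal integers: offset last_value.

Answer: 27 1670

Derivation:
Read 1: bits[0:11] width=11 -> value=1951 (bin 11110011111); offset now 11 = byte 1 bit 3; 21 bits remain
Read 2: bits[11:16] width=5 -> value=27 (bin 11011); offset now 16 = byte 2 bit 0; 16 bits remain
Read 3: bits[16:27] width=11 -> value=1670 (bin 11010000110); offset now 27 = byte 3 bit 3; 5 bits remain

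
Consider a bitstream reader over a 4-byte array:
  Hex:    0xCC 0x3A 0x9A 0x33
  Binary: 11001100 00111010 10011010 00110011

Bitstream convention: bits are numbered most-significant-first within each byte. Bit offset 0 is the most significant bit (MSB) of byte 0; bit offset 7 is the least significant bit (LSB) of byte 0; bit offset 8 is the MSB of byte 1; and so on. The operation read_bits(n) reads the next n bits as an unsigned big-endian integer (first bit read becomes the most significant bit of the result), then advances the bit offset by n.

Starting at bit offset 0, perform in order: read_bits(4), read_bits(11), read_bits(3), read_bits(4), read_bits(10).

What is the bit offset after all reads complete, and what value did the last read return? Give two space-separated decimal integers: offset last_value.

Read 1: bits[0:4] width=4 -> value=12 (bin 1100); offset now 4 = byte 0 bit 4; 28 bits remain
Read 2: bits[4:15] width=11 -> value=1565 (bin 11000011101); offset now 15 = byte 1 bit 7; 17 bits remain
Read 3: bits[15:18] width=3 -> value=2 (bin 010); offset now 18 = byte 2 bit 2; 14 bits remain
Read 4: bits[18:22] width=4 -> value=6 (bin 0110); offset now 22 = byte 2 bit 6; 10 bits remain
Read 5: bits[22:32] width=10 -> value=563 (bin 1000110011); offset now 32 = byte 4 bit 0; 0 bits remain

Answer: 32 563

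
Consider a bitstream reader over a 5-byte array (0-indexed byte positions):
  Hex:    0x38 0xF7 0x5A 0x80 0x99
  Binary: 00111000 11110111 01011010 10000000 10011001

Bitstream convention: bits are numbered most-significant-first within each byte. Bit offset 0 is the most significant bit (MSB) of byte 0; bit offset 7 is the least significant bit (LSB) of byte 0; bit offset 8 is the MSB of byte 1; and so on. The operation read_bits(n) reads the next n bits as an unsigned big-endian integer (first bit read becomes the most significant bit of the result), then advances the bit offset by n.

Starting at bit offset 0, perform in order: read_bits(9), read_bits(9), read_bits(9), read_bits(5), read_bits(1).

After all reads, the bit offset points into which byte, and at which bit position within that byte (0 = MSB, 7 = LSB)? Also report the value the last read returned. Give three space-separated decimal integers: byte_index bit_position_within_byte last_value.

Answer: 4 1 1

Derivation:
Read 1: bits[0:9] width=9 -> value=113 (bin 001110001); offset now 9 = byte 1 bit 1; 31 bits remain
Read 2: bits[9:18] width=9 -> value=477 (bin 111011101); offset now 18 = byte 2 bit 2; 22 bits remain
Read 3: bits[18:27] width=9 -> value=212 (bin 011010100); offset now 27 = byte 3 bit 3; 13 bits remain
Read 4: bits[27:32] width=5 -> value=0 (bin 00000); offset now 32 = byte 4 bit 0; 8 bits remain
Read 5: bits[32:33] width=1 -> value=1 (bin 1); offset now 33 = byte 4 bit 1; 7 bits remain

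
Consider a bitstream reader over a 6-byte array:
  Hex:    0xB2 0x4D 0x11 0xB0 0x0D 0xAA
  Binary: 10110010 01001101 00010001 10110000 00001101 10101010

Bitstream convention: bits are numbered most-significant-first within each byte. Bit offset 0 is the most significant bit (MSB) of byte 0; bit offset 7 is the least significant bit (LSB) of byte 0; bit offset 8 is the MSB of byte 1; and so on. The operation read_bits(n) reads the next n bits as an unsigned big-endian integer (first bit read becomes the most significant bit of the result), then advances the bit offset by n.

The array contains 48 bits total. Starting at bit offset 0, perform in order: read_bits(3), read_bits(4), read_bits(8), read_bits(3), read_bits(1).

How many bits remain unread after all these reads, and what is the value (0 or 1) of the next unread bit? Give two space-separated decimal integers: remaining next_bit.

Read 1: bits[0:3] width=3 -> value=5 (bin 101); offset now 3 = byte 0 bit 3; 45 bits remain
Read 2: bits[3:7] width=4 -> value=9 (bin 1001); offset now 7 = byte 0 bit 7; 41 bits remain
Read 3: bits[7:15] width=8 -> value=38 (bin 00100110); offset now 15 = byte 1 bit 7; 33 bits remain
Read 4: bits[15:18] width=3 -> value=4 (bin 100); offset now 18 = byte 2 bit 2; 30 bits remain
Read 5: bits[18:19] width=1 -> value=0 (bin 0); offset now 19 = byte 2 bit 3; 29 bits remain

Answer: 29 1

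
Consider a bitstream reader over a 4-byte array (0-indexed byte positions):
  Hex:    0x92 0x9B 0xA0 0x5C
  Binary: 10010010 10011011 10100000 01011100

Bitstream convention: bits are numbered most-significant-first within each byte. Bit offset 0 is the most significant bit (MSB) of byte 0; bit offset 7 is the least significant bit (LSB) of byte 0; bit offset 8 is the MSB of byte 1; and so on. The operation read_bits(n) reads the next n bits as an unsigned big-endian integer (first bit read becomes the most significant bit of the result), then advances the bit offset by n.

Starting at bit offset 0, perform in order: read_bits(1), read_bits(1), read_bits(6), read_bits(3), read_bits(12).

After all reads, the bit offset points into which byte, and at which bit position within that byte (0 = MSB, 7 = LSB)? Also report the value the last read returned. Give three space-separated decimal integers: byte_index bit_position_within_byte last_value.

Answer: 2 7 3536

Derivation:
Read 1: bits[0:1] width=1 -> value=1 (bin 1); offset now 1 = byte 0 bit 1; 31 bits remain
Read 2: bits[1:2] width=1 -> value=0 (bin 0); offset now 2 = byte 0 bit 2; 30 bits remain
Read 3: bits[2:8] width=6 -> value=18 (bin 010010); offset now 8 = byte 1 bit 0; 24 bits remain
Read 4: bits[8:11] width=3 -> value=4 (bin 100); offset now 11 = byte 1 bit 3; 21 bits remain
Read 5: bits[11:23] width=12 -> value=3536 (bin 110111010000); offset now 23 = byte 2 bit 7; 9 bits remain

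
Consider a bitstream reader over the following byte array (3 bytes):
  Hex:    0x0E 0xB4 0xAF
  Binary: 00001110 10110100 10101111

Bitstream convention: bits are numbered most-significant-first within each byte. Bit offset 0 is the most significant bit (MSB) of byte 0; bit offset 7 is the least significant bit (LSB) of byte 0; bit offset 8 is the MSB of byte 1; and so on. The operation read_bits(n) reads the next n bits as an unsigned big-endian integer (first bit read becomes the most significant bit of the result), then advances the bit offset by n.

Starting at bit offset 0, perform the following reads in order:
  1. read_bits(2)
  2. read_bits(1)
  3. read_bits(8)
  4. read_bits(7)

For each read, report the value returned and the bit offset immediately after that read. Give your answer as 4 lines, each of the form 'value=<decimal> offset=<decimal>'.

Answer: value=0 offset=2
value=0 offset=3
value=117 offset=11
value=82 offset=18

Derivation:
Read 1: bits[0:2] width=2 -> value=0 (bin 00); offset now 2 = byte 0 bit 2; 22 bits remain
Read 2: bits[2:3] width=1 -> value=0 (bin 0); offset now 3 = byte 0 bit 3; 21 bits remain
Read 3: bits[3:11] width=8 -> value=117 (bin 01110101); offset now 11 = byte 1 bit 3; 13 bits remain
Read 4: bits[11:18] width=7 -> value=82 (bin 1010010); offset now 18 = byte 2 bit 2; 6 bits remain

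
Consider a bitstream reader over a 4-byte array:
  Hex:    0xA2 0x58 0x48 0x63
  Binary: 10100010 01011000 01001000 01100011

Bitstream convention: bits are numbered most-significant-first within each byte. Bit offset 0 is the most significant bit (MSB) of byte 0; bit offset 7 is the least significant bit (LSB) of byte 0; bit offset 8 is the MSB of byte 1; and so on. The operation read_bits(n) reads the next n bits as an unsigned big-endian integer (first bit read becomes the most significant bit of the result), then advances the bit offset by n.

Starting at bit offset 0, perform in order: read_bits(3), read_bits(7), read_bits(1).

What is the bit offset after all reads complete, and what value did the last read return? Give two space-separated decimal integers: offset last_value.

Answer: 11 0

Derivation:
Read 1: bits[0:3] width=3 -> value=5 (bin 101); offset now 3 = byte 0 bit 3; 29 bits remain
Read 2: bits[3:10] width=7 -> value=9 (bin 0001001); offset now 10 = byte 1 bit 2; 22 bits remain
Read 3: bits[10:11] width=1 -> value=0 (bin 0); offset now 11 = byte 1 bit 3; 21 bits remain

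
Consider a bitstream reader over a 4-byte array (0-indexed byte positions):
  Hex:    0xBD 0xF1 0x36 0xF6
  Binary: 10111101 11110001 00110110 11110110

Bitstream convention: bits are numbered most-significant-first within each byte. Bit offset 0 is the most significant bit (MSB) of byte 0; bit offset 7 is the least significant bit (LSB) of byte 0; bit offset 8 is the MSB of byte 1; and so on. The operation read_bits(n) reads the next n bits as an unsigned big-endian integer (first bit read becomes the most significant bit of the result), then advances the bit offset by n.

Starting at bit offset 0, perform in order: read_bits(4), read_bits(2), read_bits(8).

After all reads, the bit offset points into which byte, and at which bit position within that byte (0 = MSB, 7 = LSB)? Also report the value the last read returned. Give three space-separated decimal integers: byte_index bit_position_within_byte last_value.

Read 1: bits[0:4] width=4 -> value=11 (bin 1011); offset now 4 = byte 0 bit 4; 28 bits remain
Read 2: bits[4:6] width=2 -> value=3 (bin 11); offset now 6 = byte 0 bit 6; 26 bits remain
Read 3: bits[6:14] width=8 -> value=124 (bin 01111100); offset now 14 = byte 1 bit 6; 18 bits remain

Answer: 1 6 124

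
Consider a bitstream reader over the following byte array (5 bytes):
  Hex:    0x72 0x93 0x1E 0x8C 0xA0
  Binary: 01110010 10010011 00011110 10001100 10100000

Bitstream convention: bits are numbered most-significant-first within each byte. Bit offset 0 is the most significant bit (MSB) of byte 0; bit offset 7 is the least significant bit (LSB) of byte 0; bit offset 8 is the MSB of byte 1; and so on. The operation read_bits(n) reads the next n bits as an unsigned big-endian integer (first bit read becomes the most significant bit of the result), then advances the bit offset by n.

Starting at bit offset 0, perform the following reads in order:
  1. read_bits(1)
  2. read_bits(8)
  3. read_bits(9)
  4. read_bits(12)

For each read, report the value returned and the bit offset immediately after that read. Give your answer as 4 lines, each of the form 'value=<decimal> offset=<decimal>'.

Read 1: bits[0:1] width=1 -> value=0 (bin 0); offset now 1 = byte 0 bit 1; 39 bits remain
Read 2: bits[1:9] width=8 -> value=229 (bin 11100101); offset now 9 = byte 1 bit 1; 31 bits remain
Read 3: bits[9:18] width=9 -> value=76 (bin 001001100); offset now 18 = byte 2 bit 2; 22 bits remain
Read 4: bits[18:30] width=12 -> value=1955 (bin 011110100011); offset now 30 = byte 3 bit 6; 10 bits remain

Answer: value=0 offset=1
value=229 offset=9
value=76 offset=18
value=1955 offset=30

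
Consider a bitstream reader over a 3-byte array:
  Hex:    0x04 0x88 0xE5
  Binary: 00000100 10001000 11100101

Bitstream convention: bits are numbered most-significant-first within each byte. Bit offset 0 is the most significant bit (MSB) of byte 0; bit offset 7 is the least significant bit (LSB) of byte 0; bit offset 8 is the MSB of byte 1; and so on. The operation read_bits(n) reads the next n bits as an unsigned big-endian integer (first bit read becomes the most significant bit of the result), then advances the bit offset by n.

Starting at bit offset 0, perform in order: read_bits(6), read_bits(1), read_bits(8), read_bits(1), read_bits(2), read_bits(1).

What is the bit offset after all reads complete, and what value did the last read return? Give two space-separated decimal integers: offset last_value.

Read 1: bits[0:6] width=6 -> value=1 (bin 000001); offset now 6 = byte 0 bit 6; 18 bits remain
Read 2: bits[6:7] width=1 -> value=0 (bin 0); offset now 7 = byte 0 bit 7; 17 bits remain
Read 3: bits[7:15] width=8 -> value=68 (bin 01000100); offset now 15 = byte 1 bit 7; 9 bits remain
Read 4: bits[15:16] width=1 -> value=0 (bin 0); offset now 16 = byte 2 bit 0; 8 bits remain
Read 5: bits[16:18] width=2 -> value=3 (bin 11); offset now 18 = byte 2 bit 2; 6 bits remain
Read 6: bits[18:19] width=1 -> value=1 (bin 1); offset now 19 = byte 2 bit 3; 5 bits remain

Answer: 19 1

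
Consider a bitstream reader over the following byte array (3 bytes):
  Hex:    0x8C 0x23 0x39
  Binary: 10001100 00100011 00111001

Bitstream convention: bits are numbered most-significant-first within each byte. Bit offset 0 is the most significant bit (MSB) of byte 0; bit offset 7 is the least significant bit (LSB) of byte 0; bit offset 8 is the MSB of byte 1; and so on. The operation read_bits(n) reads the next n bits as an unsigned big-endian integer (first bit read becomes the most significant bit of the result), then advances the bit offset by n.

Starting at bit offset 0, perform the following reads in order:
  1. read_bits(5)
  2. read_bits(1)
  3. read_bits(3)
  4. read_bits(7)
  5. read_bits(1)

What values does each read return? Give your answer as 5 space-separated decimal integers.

Read 1: bits[0:5] width=5 -> value=17 (bin 10001); offset now 5 = byte 0 bit 5; 19 bits remain
Read 2: bits[5:6] width=1 -> value=1 (bin 1); offset now 6 = byte 0 bit 6; 18 bits remain
Read 3: bits[6:9] width=3 -> value=0 (bin 000); offset now 9 = byte 1 bit 1; 15 bits remain
Read 4: bits[9:16] width=7 -> value=35 (bin 0100011); offset now 16 = byte 2 bit 0; 8 bits remain
Read 5: bits[16:17] width=1 -> value=0 (bin 0); offset now 17 = byte 2 bit 1; 7 bits remain

Answer: 17 1 0 35 0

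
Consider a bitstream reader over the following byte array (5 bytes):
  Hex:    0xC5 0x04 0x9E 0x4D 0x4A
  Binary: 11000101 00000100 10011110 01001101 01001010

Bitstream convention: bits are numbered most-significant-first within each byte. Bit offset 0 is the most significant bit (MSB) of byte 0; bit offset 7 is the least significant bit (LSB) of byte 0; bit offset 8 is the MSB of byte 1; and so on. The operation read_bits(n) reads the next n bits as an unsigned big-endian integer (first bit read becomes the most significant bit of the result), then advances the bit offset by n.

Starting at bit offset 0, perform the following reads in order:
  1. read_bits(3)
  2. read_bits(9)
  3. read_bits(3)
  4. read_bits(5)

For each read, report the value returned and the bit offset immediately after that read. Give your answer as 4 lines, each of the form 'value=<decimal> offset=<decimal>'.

Answer: value=6 offset=3
value=80 offset=12
value=2 offset=15
value=9 offset=20

Derivation:
Read 1: bits[0:3] width=3 -> value=6 (bin 110); offset now 3 = byte 0 bit 3; 37 bits remain
Read 2: bits[3:12] width=9 -> value=80 (bin 001010000); offset now 12 = byte 1 bit 4; 28 bits remain
Read 3: bits[12:15] width=3 -> value=2 (bin 010); offset now 15 = byte 1 bit 7; 25 bits remain
Read 4: bits[15:20] width=5 -> value=9 (bin 01001); offset now 20 = byte 2 bit 4; 20 bits remain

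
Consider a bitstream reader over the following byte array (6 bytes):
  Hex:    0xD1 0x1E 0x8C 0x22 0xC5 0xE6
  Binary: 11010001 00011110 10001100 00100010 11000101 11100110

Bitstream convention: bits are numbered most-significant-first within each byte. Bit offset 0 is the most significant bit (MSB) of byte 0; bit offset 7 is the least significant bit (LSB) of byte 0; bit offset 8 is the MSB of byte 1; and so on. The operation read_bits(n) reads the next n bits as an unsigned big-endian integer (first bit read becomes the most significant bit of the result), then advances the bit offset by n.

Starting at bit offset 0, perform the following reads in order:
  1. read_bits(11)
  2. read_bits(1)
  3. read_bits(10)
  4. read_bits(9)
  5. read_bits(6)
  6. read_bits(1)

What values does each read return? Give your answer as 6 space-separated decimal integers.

Answer: 1672 1 931 17 24 1

Derivation:
Read 1: bits[0:11] width=11 -> value=1672 (bin 11010001000); offset now 11 = byte 1 bit 3; 37 bits remain
Read 2: bits[11:12] width=1 -> value=1 (bin 1); offset now 12 = byte 1 bit 4; 36 bits remain
Read 3: bits[12:22] width=10 -> value=931 (bin 1110100011); offset now 22 = byte 2 bit 6; 26 bits remain
Read 4: bits[22:31] width=9 -> value=17 (bin 000010001); offset now 31 = byte 3 bit 7; 17 bits remain
Read 5: bits[31:37] width=6 -> value=24 (bin 011000); offset now 37 = byte 4 bit 5; 11 bits remain
Read 6: bits[37:38] width=1 -> value=1 (bin 1); offset now 38 = byte 4 bit 6; 10 bits remain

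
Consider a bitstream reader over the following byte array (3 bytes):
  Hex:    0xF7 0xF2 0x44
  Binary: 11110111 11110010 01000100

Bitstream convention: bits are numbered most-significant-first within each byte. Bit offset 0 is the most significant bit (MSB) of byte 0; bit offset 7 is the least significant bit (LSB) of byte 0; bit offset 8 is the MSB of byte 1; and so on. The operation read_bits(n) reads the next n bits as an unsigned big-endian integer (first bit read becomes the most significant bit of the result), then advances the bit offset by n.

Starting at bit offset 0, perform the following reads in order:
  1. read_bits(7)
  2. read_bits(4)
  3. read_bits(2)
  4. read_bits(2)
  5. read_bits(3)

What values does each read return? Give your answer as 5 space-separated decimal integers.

Read 1: bits[0:7] width=7 -> value=123 (bin 1111011); offset now 7 = byte 0 bit 7; 17 bits remain
Read 2: bits[7:11] width=4 -> value=15 (bin 1111); offset now 11 = byte 1 bit 3; 13 bits remain
Read 3: bits[11:13] width=2 -> value=2 (bin 10); offset now 13 = byte 1 bit 5; 11 bits remain
Read 4: bits[13:15] width=2 -> value=1 (bin 01); offset now 15 = byte 1 bit 7; 9 bits remain
Read 5: bits[15:18] width=3 -> value=1 (bin 001); offset now 18 = byte 2 bit 2; 6 bits remain

Answer: 123 15 2 1 1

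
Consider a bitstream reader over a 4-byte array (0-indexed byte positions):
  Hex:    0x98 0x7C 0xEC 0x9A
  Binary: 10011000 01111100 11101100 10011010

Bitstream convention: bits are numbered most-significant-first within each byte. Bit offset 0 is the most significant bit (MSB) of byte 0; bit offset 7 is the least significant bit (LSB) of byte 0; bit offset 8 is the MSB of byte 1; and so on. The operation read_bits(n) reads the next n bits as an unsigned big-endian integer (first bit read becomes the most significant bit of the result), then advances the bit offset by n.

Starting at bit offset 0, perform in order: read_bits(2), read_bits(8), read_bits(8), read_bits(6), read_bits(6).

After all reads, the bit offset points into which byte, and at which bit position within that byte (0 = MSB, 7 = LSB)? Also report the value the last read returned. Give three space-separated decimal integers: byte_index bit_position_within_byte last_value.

Answer: 3 6 38

Derivation:
Read 1: bits[0:2] width=2 -> value=2 (bin 10); offset now 2 = byte 0 bit 2; 30 bits remain
Read 2: bits[2:10] width=8 -> value=97 (bin 01100001); offset now 10 = byte 1 bit 2; 22 bits remain
Read 3: bits[10:18] width=8 -> value=243 (bin 11110011); offset now 18 = byte 2 bit 2; 14 bits remain
Read 4: bits[18:24] width=6 -> value=44 (bin 101100); offset now 24 = byte 3 bit 0; 8 bits remain
Read 5: bits[24:30] width=6 -> value=38 (bin 100110); offset now 30 = byte 3 bit 6; 2 bits remain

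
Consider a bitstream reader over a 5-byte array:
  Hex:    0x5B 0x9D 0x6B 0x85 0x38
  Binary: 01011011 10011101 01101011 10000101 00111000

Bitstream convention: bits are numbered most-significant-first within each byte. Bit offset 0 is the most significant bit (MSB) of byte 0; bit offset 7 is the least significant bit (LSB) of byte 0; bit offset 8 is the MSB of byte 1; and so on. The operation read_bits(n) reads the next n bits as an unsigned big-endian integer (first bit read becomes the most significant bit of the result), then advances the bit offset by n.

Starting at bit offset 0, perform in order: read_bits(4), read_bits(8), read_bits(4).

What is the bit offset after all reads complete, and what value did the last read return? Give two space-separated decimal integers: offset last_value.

Answer: 16 13

Derivation:
Read 1: bits[0:4] width=4 -> value=5 (bin 0101); offset now 4 = byte 0 bit 4; 36 bits remain
Read 2: bits[4:12] width=8 -> value=185 (bin 10111001); offset now 12 = byte 1 bit 4; 28 bits remain
Read 3: bits[12:16] width=4 -> value=13 (bin 1101); offset now 16 = byte 2 bit 0; 24 bits remain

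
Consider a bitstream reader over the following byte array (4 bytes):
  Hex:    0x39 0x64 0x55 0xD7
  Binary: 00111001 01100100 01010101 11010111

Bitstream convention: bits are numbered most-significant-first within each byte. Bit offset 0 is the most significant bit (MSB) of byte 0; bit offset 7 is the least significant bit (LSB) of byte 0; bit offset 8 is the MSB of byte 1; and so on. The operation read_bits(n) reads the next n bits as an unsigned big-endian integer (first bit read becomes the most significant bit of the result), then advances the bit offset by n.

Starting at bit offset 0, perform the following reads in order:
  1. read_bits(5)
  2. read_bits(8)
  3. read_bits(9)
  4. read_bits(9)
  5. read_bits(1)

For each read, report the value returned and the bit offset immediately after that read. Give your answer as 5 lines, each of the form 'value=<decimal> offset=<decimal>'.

Read 1: bits[0:5] width=5 -> value=7 (bin 00111); offset now 5 = byte 0 bit 5; 27 bits remain
Read 2: bits[5:13] width=8 -> value=44 (bin 00101100); offset now 13 = byte 1 bit 5; 19 bits remain
Read 3: bits[13:22] width=9 -> value=277 (bin 100010101); offset now 22 = byte 2 bit 6; 10 bits remain
Read 4: bits[22:31] width=9 -> value=235 (bin 011101011); offset now 31 = byte 3 bit 7; 1 bits remain
Read 5: bits[31:32] width=1 -> value=1 (bin 1); offset now 32 = byte 4 bit 0; 0 bits remain

Answer: value=7 offset=5
value=44 offset=13
value=277 offset=22
value=235 offset=31
value=1 offset=32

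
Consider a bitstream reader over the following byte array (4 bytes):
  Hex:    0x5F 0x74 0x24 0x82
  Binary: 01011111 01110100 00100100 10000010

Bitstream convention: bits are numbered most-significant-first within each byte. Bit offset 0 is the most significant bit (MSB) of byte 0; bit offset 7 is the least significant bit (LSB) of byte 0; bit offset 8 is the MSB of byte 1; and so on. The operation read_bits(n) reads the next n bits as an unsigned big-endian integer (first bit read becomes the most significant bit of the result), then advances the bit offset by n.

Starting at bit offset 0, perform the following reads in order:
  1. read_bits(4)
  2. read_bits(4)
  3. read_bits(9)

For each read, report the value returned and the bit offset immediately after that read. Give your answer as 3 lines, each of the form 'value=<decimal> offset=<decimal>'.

Answer: value=5 offset=4
value=15 offset=8
value=232 offset=17

Derivation:
Read 1: bits[0:4] width=4 -> value=5 (bin 0101); offset now 4 = byte 0 bit 4; 28 bits remain
Read 2: bits[4:8] width=4 -> value=15 (bin 1111); offset now 8 = byte 1 bit 0; 24 bits remain
Read 3: bits[8:17] width=9 -> value=232 (bin 011101000); offset now 17 = byte 2 bit 1; 15 bits remain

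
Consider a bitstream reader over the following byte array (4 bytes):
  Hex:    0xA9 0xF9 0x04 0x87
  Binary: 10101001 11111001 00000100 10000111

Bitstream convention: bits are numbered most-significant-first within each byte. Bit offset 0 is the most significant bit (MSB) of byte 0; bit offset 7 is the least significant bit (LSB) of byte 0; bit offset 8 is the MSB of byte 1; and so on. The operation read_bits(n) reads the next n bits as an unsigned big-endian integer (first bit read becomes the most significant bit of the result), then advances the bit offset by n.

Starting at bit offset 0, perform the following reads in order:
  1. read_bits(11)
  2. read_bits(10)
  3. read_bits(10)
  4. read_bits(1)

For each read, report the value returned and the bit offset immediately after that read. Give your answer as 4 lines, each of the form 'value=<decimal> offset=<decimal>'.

Read 1: bits[0:11] width=11 -> value=1359 (bin 10101001111); offset now 11 = byte 1 bit 3; 21 bits remain
Read 2: bits[11:21] width=10 -> value=800 (bin 1100100000); offset now 21 = byte 2 bit 5; 11 bits remain
Read 3: bits[21:31] width=10 -> value=579 (bin 1001000011); offset now 31 = byte 3 bit 7; 1 bits remain
Read 4: bits[31:32] width=1 -> value=1 (bin 1); offset now 32 = byte 4 bit 0; 0 bits remain

Answer: value=1359 offset=11
value=800 offset=21
value=579 offset=31
value=1 offset=32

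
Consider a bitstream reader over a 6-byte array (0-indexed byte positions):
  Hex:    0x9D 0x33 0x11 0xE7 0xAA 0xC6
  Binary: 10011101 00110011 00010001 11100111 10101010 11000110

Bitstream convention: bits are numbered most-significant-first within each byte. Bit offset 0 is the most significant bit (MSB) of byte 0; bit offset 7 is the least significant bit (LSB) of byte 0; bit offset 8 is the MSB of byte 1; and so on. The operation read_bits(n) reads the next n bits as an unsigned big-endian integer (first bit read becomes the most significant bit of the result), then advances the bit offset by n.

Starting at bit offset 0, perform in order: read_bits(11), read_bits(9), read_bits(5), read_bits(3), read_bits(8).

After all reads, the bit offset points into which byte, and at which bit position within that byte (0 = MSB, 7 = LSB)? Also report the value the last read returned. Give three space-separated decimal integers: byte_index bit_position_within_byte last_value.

Answer: 4 4 122

Derivation:
Read 1: bits[0:11] width=11 -> value=1257 (bin 10011101001); offset now 11 = byte 1 bit 3; 37 bits remain
Read 2: bits[11:20] width=9 -> value=305 (bin 100110001); offset now 20 = byte 2 bit 4; 28 bits remain
Read 3: bits[20:25] width=5 -> value=3 (bin 00011); offset now 25 = byte 3 bit 1; 23 bits remain
Read 4: bits[25:28] width=3 -> value=6 (bin 110); offset now 28 = byte 3 bit 4; 20 bits remain
Read 5: bits[28:36] width=8 -> value=122 (bin 01111010); offset now 36 = byte 4 bit 4; 12 bits remain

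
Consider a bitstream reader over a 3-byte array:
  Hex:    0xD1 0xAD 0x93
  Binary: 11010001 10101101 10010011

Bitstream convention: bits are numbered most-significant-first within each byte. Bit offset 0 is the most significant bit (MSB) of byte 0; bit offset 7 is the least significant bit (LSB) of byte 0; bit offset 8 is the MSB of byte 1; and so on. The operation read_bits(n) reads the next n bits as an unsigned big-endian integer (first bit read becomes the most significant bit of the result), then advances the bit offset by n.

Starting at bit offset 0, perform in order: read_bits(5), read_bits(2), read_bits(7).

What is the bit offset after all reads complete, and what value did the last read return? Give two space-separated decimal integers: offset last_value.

Answer: 14 107

Derivation:
Read 1: bits[0:5] width=5 -> value=26 (bin 11010); offset now 5 = byte 0 bit 5; 19 bits remain
Read 2: bits[5:7] width=2 -> value=0 (bin 00); offset now 7 = byte 0 bit 7; 17 bits remain
Read 3: bits[7:14] width=7 -> value=107 (bin 1101011); offset now 14 = byte 1 bit 6; 10 bits remain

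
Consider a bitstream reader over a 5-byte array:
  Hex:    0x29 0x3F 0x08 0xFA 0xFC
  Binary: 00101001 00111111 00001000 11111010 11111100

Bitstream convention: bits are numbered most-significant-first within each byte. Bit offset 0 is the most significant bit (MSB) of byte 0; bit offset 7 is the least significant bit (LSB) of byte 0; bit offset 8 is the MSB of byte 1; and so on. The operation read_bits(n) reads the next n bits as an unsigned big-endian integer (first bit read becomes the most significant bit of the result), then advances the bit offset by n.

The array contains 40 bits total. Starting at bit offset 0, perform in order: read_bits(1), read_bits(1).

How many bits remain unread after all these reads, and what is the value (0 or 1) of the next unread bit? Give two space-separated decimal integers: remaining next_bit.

Answer: 38 1

Derivation:
Read 1: bits[0:1] width=1 -> value=0 (bin 0); offset now 1 = byte 0 bit 1; 39 bits remain
Read 2: bits[1:2] width=1 -> value=0 (bin 0); offset now 2 = byte 0 bit 2; 38 bits remain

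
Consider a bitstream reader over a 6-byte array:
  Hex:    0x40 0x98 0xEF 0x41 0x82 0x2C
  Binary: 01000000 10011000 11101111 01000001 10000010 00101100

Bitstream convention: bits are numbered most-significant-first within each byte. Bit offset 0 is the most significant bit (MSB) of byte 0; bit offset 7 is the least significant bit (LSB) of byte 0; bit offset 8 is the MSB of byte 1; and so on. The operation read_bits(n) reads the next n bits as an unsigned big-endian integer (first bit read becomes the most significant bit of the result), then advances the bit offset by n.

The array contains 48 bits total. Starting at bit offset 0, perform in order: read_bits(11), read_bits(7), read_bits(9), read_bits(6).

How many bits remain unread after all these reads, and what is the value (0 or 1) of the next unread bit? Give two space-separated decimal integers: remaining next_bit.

Answer: 15 0

Derivation:
Read 1: bits[0:11] width=11 -> value=516 (bin 01000000100); offset now 11 = byte 1 bit 3; 37 bits remain
Read 2: bits[11:18] width=7 -> value=99 (bin 1100011); offset now 18 = byte 2 bit 2; 30 bits remain
Read 3: bits[18:27] width=9 -> value=378 (bin 101111010); offset now 27 = byte 3 bit 3; 21 bits remain
Read 4: bits[27:33] width=6 -> value=3 (bin 000011); offset now 33 = byte 4 bit 1; 15 bits remain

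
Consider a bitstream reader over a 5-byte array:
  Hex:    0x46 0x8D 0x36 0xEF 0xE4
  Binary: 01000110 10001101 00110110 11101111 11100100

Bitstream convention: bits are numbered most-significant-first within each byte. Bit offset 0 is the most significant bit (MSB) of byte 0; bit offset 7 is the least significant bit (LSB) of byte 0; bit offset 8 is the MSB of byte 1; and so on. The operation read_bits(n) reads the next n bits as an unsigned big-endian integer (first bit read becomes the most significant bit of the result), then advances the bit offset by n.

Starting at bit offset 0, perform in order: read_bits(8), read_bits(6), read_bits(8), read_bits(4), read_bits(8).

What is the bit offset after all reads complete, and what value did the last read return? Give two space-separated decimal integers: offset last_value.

Read 1: bits[0:8] width=8 -> value=70 (bin 01000110); offset now 8 = byte 1 bit 0; 32 bits remain
Read 2: bits[8:14] width=6 -> value=35 (bin 100011); offset now 14 = byte 1 bit 6; 26 bits remain
Read 3: bits[14:22] width=8 -> value=77 (bin 01001101); offset now 22 = byte 2 bit 6; 18 bits remain
Read 4: bits[22:26] width=4 -> value=11 (bin 1011); offset now 26 = byte 3 bit 2; 14 bits remain
Read 5: bits[26:34] width=8 -> value=191 (bin 10111111); offset now 34 = byte 4 bit 2; 6 bits remain

Answer: 34 191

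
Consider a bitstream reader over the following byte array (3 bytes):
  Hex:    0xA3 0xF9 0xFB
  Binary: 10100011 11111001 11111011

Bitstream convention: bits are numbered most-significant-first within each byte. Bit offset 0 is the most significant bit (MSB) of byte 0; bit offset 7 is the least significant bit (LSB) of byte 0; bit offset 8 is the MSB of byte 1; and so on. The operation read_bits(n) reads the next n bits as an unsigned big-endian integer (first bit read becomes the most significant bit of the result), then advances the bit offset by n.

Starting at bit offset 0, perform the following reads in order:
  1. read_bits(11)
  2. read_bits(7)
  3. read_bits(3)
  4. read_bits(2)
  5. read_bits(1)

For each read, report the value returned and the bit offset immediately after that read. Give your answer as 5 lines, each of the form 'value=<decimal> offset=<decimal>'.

Read 1: bits[0:11] width=11 -> value=1311 (bin 10100011111); offset now 11 = byte 1 bit 3; 13 bits remain
Read 2: bits[11:18] width=7 -> value=103 (bin 1100111); offset now 18 = byte 2 bit 2; 6 bits remain
Read 3: bits[18:21] width=3 -> value=7 (bin 111); offset now 21 = byte 2 bit 5; 3 bits remain
Read 4: bits[21:23] width=2 -> value=1 (bin 01); offset now 23 = byte 2 bit 7; 1 bits remain
Read 5: bits[23:24] width=1 -> value=1 (bin 1); offset now 24 = byte 3 bit 0; 0 bits remain

Answer: value=1311 offset=11
value=103 offset=18
value=7 offset=21
value=1 offset=23
value=1 offset=24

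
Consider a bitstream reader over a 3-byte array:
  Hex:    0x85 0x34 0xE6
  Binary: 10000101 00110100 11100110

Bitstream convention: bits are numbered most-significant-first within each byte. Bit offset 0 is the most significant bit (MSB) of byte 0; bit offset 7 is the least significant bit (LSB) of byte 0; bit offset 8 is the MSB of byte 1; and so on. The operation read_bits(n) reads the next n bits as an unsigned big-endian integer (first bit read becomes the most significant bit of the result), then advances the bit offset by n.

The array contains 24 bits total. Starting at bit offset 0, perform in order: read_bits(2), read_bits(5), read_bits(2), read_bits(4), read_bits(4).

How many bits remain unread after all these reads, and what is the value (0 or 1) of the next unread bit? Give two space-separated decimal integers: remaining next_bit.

Answer: 7 1

Derivation:
Read 1: bits[0:2] width=2 -> value=2 (bin 10); offset now 2 = byte 0 bit 2; 22 bits remain
Read 2: bits[2:7] width=5 -> value=2 (bin 00010); offset now 7 = byte 0 bit 7; 17 bits remain
Read 3: bits[7:9] width=2 -> value=2 (bin 10); offset now 9 = byte 1 bit 1; 15 bits remain
Read 4: bits[9:13] width=4 -> value=6 (bin 0110); offset now 13 = byte 1 bit 5; 11 bits remain
Read 5: bits[13:17] width=4 -> value=9 (bin 1001); offset now 17 = byte 2 bit 1; 7 bits remain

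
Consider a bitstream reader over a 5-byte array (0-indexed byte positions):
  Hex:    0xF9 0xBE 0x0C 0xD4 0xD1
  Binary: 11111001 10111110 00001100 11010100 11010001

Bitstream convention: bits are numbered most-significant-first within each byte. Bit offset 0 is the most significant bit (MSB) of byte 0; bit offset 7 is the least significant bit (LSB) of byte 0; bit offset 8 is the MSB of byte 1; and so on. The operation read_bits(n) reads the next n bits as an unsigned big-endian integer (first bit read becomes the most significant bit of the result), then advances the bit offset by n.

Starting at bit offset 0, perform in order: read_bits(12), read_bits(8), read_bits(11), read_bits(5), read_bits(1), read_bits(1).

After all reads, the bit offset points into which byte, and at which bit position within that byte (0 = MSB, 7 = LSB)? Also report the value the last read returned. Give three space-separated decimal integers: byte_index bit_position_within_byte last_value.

Answer: 4 6 0

Derivation:
Read 1: bits[0:12] width=12 -> value=3995 (bin 111110011011); offset now 12 = byte 1 bit 4; 28 bits remain
Read 2: bits[12:20] width=8 -> value=224 (bin 11100000); offset now 20 = byte 2 bit 4; 20 bits remain
Read 3: bits[20:31] width=11 -> value=1642 (bin 11001101010); offset now 31 = byte 3 bit 7; 9 bits remain
Read 4: bits[31:36] width=5 -> value=13 (bin 01101); offset now 36 = byte 4 bit 4; 4 bits remain
Read 5: bits[36:37] width=1 -> value=0 (bin 0); offset now 37 = byte 4 bit 5; 3 bits remain
Read 6: bits[37:38] width=1 -> value=0 (bin 0); offset now 38 = byte 4 bit 6; 2 bits remain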